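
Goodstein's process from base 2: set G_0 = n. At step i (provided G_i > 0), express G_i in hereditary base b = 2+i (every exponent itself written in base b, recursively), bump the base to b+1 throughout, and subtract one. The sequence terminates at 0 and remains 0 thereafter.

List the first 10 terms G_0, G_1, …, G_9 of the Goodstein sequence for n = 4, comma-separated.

4, 26, 41, 60, 83, 109, 139, 173, 211, 253

base 2: 4 = 2^2; at 3: 3^3 = 27; next = 26
base 3: 26 = 2·3^2 + 2·3 + 2; at 4: 2·4^2 + 2·4 + 2 = 42; next = 41
base 4: 41 = 2·4^2 + 2·4 + 1; at 5: 2·5^2 + 2·5 + 1 = 61; next = 60
base 5: 60 = 2·5^2 + 2·5; at 6: 2·6^2 + 2·6 = 84; next = 83
base 6: 83 = 2·6^2 + 6 + 5; at 7: 2·7^2 + 7 + 5 = 110; next = 109
base 7: 109 = 2·7^2 + 7 + 4; at 8: 2·8^2 + 8 + 4 = 140; next = 139
base 8: 139 = 2·8^2 + 8 + 3; at 9: 2·9^2 + 9 + 3 = 174; next = 173
base 9: 173 = 2·9^2 + 9 + 2; at 10: 2·10^2 + 10 + 2 = 212; next = 211
base 10: 211 = 2·10^2 + 10 + 1; at 11: 2·11^2 + 11 + 1 = 254; next = 253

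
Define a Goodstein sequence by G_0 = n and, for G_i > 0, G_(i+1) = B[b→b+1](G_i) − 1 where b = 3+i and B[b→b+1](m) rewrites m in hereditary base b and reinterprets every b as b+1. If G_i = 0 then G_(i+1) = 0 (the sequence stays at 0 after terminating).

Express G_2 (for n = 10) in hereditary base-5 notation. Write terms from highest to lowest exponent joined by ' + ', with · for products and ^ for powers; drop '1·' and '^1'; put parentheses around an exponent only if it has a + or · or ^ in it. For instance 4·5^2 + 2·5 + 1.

G_0=10  [base 3] 3^2 + 1  →[3↦4]→  4^2 + 1 = 17  −1 ⇒ G_1=16
G_1=16  [base 4] 4^2  →[4↦5]→  5^2 = 25  −1 ⇒ G_2=24
G_2=24  [base 5] 4·5 + 4  →[5↦6]→  4·6 + 4 = 28  −1 ⇒ G_3=27

4·5 + 4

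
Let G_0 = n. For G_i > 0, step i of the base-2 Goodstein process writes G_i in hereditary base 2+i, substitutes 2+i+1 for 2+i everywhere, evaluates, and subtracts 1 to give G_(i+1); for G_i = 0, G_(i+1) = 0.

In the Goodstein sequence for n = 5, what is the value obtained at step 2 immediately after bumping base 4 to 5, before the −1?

(0) 5|_2 = 2^2 + 1 ↦ 3^3 + 1|_3 = 28 ⇒ 27
(1) 27|_3 = 3^3 ↦ 4^4|_4 = 256 ⇒ 255
(2) 255|_4 = 3·4^3 + 3·4^2 + 3·4 + 3 ↦ 3·5^3 + 3·5^2 + 3·5 + 3|_5 = 468 ⇒ 467

468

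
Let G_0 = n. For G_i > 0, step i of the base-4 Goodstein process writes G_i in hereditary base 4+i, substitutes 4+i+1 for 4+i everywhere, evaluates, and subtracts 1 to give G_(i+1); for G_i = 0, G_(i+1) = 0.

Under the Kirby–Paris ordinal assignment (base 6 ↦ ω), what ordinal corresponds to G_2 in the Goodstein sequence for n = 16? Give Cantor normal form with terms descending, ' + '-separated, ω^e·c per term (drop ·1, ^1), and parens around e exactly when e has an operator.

base 4: 16 = 4^2; at 5: 5^2 = 25; next = 24
base 5: 24 = 4·5 + 4; at 6: 4·6 + 4 = 28; next = 27

ω·4 + 3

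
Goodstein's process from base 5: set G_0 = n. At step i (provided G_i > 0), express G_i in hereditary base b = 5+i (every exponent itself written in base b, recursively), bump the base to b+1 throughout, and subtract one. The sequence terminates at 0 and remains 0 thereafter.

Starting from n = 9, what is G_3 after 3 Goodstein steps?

9

(0) 9|_5 = 5 + 4 ↦ 6 + 4|_6 = 10 ⇒ 9
(1) 9|_6 = 6 + 3 ↦ 7 + 3|_7 = 10 ⇒ 9
(2) 9|_7 = 7 + 2 ↦ 8 + 2|_8 = 10 ⇒ 9
(3) 9|_8 = 8 + 1 ↦ 9 + 1|_9 = 10 ⇒ 9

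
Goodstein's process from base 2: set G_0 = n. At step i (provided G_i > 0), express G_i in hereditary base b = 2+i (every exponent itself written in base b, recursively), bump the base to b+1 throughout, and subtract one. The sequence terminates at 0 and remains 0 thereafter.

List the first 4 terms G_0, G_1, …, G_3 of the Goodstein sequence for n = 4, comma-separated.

4, 26, 41, 60

[0] 4 ≡ 2^2 (base 2). Lift 3: 27. −1: 26.
[1] 26 ≡ 2·3^2 + 2·3 + 2 (base 3). Lift 4: 42. −1: 41.
[2] 41 ≡ 2·4^2 + 2·4 + 1 (base 4). Lift 5: 61. −1: 60.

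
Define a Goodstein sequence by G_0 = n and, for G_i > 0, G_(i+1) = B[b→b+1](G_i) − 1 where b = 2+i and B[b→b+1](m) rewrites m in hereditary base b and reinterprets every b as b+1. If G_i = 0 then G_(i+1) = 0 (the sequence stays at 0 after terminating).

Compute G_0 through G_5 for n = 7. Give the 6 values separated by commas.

7, 30, 259, 3127, 46657, 823543

step 0: 7 = 2^2 + 2 + 1; sub 3 for 2: 3^3 + 3 + 1; = 31; G_1 = 31−1 = 30
step 1: 30 = 3^3 + 3; sub 4 for 3: 4^4 + 4; = 260; G_2 = 260−1 = 259
step 2: 259 = 4^4 + 3; sub 5 for 4: 5^5 + 3; = 3128; G_3 = 3128−1 = 3127
step 3: 3127 = 5^5 + 2; sub 6 for 5: 6^6 + 2; = 46658; G_4 = 46658−1 = 46657
step 4: 46657 = 6^6 + 1; sub 7 for 6: 7^7 + 1; = 823544; G_5 = 823544−1 = 823543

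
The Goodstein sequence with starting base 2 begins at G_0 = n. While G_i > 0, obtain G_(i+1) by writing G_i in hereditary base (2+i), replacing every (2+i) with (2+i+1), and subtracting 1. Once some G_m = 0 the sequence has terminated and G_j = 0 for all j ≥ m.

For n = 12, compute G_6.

(0) 12|_2 = 2^(2 + 1) + 2^2 ↦ 3^(3 + 1) + 3^3|_3 = 108 ⇒ 107
(1) 107|_3 = 3^(3 + 1) + 2·3^2 + 2·3 + 2 ↦ 4^(4 + 1) + 2·4^2 + 2·4 + 2|_4 = 1066 ⇒ 1065
(2) 1065|_4 = 4^(4 + 1) + 2·4^2 + 2·4 + 1 ↦ 5^(5 + 1) + 2·5^2 + 2·5 + 1|_5 = 15686 ⇒ 15685
(3) 15685|_5 = 5^(5 + 1) + 2·5^2 + 2·5 ↦ 6^(6 + 1) + 2·6^2 + 2·6|_6 = 280020 ⇒ 280019
(4) 280019|_6 = 6^(6 + 1) + 2·6^2 + 6 + 5 ↦ 7^(7 + 1) + 2·7^2 + 7 + 5|_7 = 5764911 ⇒ 5764910
(5) 5764910|_7 = 7^(7 + 1) + 2·7^2 + 7 + 4 ↦ 8^(8 + 1) + 2·8^2 + 8 + 4|_8 = 134217868 ⇒ 134217867
(6) 134217867|_8 = 8^(8 + 1) + 2·8^2 + 8 + 3 ↦ 9^(9 + 1) + 2·9^2 + 9 + 3|_9 = 3486784575 ⇒ 3486784574

134217867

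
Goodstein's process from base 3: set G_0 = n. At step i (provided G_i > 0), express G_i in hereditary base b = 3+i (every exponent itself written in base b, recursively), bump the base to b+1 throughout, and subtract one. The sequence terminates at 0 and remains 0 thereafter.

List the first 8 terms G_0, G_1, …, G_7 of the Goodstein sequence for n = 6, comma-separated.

(0) 6|_3 = 2·3 ↦ 2·4|_4 = 8 ⇒ 7
(1) 7|_4 = 4 + 3 ↦ 5 + 3|_5 = 8 ⇒ 7
(2) 7|_5 = 5 + 2 ↦ 6 + 2|_6 = 8 ⇒ 7
(3) 7|_6 = 6 + 1 ↦ 7 + 1|_7 = 8 ⇒ 7
(4) 7|_7 = 7 ↦ 8|_8 = 8 ⇒ 7
(5) 7|_8 = 7 ↦ 7|_9 = 7 ⇒ 6
(6) 6|_9 = 6 ↦ 6|_10 = 6 ⇒ 5

6, 7, 7, 7, 7, 7, 6, 5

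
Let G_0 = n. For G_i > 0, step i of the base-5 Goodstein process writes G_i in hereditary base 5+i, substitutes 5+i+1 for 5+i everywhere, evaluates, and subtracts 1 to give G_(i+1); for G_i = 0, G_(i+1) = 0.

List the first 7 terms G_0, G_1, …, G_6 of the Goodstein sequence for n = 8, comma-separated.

8, 8, 8, 8, 8, 7, 6

i=0: 8 = 5 + 3 (b=5); 5→6: 6 + 3 = 9; 9−1 = 8
i=1: 8 = 6 + 2 (b=6); 6→7: 7 + 2 = 9; 9−1 = 8
i=2: 8 = 7 + 1 (b=7); 7→8: 8 + 1 = 9; 9−1 = 8
i=3: 8 = 8 (b=8); 8→9: 9 = 9; 9−1 = 8
i=4: 8 = 8 (b=9); 9→10: 8 = 8; 8−1 = 7
i=5: 7 = 7 (b=10); 10→11: 7 = 7; 7−1 = 6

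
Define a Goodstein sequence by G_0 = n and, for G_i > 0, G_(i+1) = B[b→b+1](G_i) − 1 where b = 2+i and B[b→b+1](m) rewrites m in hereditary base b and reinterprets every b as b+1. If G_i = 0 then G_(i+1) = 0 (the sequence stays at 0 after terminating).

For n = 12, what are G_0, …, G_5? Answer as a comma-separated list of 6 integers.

12, 107, 1065, 15685, 280019, 5764910

base 2: 12 = 2^(2 + 1) + 2^2; at 3: 3^(3 + 1) + 3^3 = 108; next = 107
base 3: 107 = 3^(3 + 1) + 2·3^2 + 2·3 + 2; at 4: 4^(4 + 1) + 2·4^2 + 2·4 + 2 = 1066; next = 1065
base 4: 1065 = 4^(4 + 1) + 2·4^2 + 2·4 + 1; at 5: 5^(5 + 1) + 2·5^2 + 2·5 + 1 = 15686; next = 15685
base 5: 15685 = 5^(5 + 1) + 2·5^2 + 2·5; at 6: 6^(6 + 1) + 2·6^2 + 2·6 = 280020; next = 280019
base 6: 280019 = 6^(6 + 1) + 2·6^2 + 6 + 5; at 7: 7^(7 + 1) + 2·7^2 + 7 + 5 = 5764911; next = 5764910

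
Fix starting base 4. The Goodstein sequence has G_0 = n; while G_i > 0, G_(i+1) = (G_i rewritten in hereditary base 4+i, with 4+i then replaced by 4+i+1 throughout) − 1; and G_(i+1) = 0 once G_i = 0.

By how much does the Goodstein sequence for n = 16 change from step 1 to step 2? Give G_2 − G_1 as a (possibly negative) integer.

[0] 16 ≡ 4^2 (base 4). Lift 5: 25. −1: 24.
[1] 24 ≡ 4·5 + 4 (base 5). Lift 6: 28. −1: 27.

3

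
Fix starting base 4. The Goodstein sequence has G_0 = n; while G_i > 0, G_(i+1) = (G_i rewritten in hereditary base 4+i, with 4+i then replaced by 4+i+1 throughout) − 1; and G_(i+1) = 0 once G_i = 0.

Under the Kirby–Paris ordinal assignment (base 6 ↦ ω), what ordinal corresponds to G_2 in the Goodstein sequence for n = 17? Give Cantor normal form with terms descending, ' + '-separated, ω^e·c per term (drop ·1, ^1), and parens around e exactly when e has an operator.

ω·5 + 5

(0) 17|_4 = 4^2 + 1 ↦ 5^2 + 1|_5 = 26 ⇒ 25
(1) 25|_5 = 5^2 ↦ 6^2|_6 = 36 ⇒ 35
(2) 35|_6 = 5·6 + 5 ↦ 5·7 + 5|_7 = 40 ⇒ 39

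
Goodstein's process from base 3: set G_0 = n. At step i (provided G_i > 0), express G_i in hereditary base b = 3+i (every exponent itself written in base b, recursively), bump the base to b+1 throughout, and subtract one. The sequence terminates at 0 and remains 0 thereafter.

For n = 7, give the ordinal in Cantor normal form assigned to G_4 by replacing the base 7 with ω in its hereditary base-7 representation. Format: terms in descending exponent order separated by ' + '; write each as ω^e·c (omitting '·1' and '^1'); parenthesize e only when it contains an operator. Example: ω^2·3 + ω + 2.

ω + 2

base 3: 7 = 2·3 + 1; at 4: 2·4 + 1 = 9; next = 8
base 4: 8 = 2·4; at 5: 2·5 = 10; next = 9
base 5: 9 = 5 + 4; at 6: 6 + 4 = 10; next = 9
base 6: 9 = 6 + 3; at 7: 7 + 3 = 10; next = 9
base 7: 9 = 7 + 2; at 8: 8 + 2 = 10; next = 9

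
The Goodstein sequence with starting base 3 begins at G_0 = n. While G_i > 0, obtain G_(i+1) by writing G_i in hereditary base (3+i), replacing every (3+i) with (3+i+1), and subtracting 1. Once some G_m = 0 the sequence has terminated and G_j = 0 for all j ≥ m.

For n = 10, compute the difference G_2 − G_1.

8

G_0 = 10. HB_3(10) = 3^2 + 1. Bump = 17. G_1 = 16.
G_1 = 16. HB_4(16) = 4^2. Bump = 25. G_2 = 24.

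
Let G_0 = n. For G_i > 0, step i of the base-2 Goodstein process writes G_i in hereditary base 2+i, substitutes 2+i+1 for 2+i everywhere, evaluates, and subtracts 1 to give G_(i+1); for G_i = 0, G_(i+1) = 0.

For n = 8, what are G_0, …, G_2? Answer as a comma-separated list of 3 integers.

i=0: 8 = 2^(2 + 1) (b=2); 2→3: 3^(3 + 1) = 81; 81−1 = 80
i=1: 80 = 2·3^3 + 2·3^2 + 2·3 + 2 (b=3); 3→4: 2·4^4 + 2·4^2 + 2·4 + 2 = 554; 554−1 = 553

8, 80, 553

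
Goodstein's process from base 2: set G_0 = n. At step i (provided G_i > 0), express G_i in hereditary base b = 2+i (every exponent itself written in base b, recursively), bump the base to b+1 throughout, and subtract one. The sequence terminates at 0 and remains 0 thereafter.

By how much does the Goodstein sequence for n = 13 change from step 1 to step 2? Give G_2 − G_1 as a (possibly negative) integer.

1171

G_0 = 13. HB_2(13) = 2^(2 + 1) + 2^2 + 1. Bump = 109. G_1 = 108.
G_1 = 108. HB_3(108) = 3^(3 + 1) + 3^3. Bump = 1280. G_2 = 1279.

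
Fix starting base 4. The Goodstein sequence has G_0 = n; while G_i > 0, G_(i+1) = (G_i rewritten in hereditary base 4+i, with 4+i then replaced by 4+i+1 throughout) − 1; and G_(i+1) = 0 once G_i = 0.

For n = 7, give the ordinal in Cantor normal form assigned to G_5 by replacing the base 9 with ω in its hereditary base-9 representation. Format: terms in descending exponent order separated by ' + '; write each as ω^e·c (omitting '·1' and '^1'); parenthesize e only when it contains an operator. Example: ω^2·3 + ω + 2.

6

[0] 7 ≡ 4 + 3 (base 4). Lift 5: 8. −1: 7.
[1] 7 ≡ 5 + 2 (base 5). Lift 6: 8. −1: 7.
[2] 7 ≡ 6 + 1 (base 6). Lift 7: 8. −1: 7.
[3] 7 ≡ 7 (base 7). Lift 8: 8. −1: 7.
[4] 7 ≡ 7 (base 8). Lift 9: 7. −1: 6.
[5] 6 ≡ 6 (base 9). Lift 10: 6. −1: 5.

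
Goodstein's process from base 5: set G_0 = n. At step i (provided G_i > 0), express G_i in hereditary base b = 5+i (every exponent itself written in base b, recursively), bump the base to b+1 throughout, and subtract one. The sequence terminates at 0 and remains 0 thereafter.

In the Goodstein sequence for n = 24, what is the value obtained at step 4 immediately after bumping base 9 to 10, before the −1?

24 —HB5→ 4·5 + 4 —bump→ 4·6 + 4 = 28 —(−1)→ 27
27 —HB6→ 4·6 + 3 —bump→ 4·7 + 3 = 31 —(−1)→ 30
30 —HB7→ 4·7 + 2 —bump→ 4·8 + 2 = 34 —(−1)→ 33
33 —HB8→ 4·8 + 1 —bump→ 4·9 + 1 = 37 —(−1)→ 36

40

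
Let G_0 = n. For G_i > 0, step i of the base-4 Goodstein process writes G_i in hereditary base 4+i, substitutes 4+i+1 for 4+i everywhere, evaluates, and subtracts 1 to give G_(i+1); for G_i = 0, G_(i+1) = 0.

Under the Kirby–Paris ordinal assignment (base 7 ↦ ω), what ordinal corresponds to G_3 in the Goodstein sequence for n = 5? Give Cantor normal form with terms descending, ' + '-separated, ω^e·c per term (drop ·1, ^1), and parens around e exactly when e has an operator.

(0) 5|_4 = 4 + 1 ↦ 5 + 1|_5 = 6 ⇒ 5
(1) 5|_5 = 5 ↦ 6|_6 = 6 ⇒ 5
(2) 5|_6 = 5 ↦ 5|_7 = 5 ⇒ 4
(3) 4|_7 = 4 ↦ 4|_8 = 4 ⇒ 3

4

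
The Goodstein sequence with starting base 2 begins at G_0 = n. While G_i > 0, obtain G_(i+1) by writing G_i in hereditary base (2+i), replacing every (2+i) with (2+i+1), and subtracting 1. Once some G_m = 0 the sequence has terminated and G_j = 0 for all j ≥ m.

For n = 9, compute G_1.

81

step 0: 9 = 2^(2 + 1) + 1; sub 3 for 2: 3^(3 + 1) + 1; = 82; G_1 = 82−1 = 81
step 1: 81 = 3^(3 + 1); sub 4 for 3: 4^(4 + 1); = 1024; G_2 = 1024−1 = 1023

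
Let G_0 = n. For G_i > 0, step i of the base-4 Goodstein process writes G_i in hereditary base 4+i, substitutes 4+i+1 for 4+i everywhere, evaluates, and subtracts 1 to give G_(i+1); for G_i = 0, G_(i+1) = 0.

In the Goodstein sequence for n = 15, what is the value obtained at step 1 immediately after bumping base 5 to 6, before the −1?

20

(0) 15|_4 = 3·4 + 3 ↦ 3·5 + 3|_5 = 18 ⇒ 17
(1) 17|_5 = 3·5 + 2 ↦ 3·6 + 2|_6 = 20 ⇒ 19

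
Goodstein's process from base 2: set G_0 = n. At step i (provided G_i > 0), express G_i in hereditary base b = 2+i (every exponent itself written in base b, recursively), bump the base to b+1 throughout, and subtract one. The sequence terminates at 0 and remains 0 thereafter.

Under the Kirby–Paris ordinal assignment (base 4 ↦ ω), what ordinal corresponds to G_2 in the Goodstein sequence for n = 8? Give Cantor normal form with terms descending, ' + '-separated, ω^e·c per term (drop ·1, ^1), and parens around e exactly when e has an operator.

ω^ω·2 + ω^2·2 + ω·2 + 1

[0] 8 ≡ 2^(2 + 1) (base 2). Lift 3: 81. −1: 80.
[1] 80 ≡ 2·3^3 + 2·3^2 + 2·3 + 2 (base 3). Lift 4: 554. −1: 553.
[2] 553 ≡ 2·4^4 + 2·4^2 + 2·4 + 1 (base 4). Lift 5: 6311. −1: 6310.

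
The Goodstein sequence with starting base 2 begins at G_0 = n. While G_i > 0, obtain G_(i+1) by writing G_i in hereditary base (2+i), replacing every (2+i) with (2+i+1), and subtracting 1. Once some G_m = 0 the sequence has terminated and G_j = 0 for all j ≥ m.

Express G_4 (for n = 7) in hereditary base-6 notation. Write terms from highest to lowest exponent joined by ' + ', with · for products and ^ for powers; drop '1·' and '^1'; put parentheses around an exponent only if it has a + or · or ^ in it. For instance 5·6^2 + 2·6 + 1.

base 2: 7 = 2^2 + 2 + 1; at 3: 3^3 + 3 + 1 = 31; next = 30
base 3: 30 = 3^3 + 3; at 4: 4^4 + 4 = 260; next = 259
base 4: 259 = 4^4 + 3; at 5: 5^5 + 3 = 3128; next = 3127
base 5: 3127 = 5^5 + 2; at 6: 6^6 + 2 = 46658; next = 46657
base 6: 46657 = 6^6 + 1; at 7: 7^7 + 1 = 823544; next = 823543

6^6 + 1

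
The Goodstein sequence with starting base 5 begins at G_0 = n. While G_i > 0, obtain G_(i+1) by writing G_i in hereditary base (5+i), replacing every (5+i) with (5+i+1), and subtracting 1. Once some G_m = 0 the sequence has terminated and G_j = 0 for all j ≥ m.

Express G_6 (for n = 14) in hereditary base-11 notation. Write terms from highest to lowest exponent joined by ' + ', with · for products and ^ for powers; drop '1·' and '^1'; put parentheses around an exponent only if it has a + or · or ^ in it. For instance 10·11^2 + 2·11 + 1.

11 + 8

i=0: 14 = 2·5 + 4 (b=5); 5→6: 2·6 + 4 = 16; 16−1 = 15
i=1: 15 = 2·6 + 3 (b=6); 6→7: 2·7 + 3 = 17; 17−1 = 16
i=2: 16 = 2·7 + 2 (b=7); 7→8: 2·8 + 2 = 18; 18−1 = 17
i=3: 17 = 2·8 + 1 (b=8); 8→9: 2·9 + 1 = 19; 19−1 = 18
i=4: 18 = 2·9 (b=9); 9→10: 2·10 = 20; 20−1 = 19
i=5: 19 = 10 + 9 (b=10); 10→11: 11 + 9 = 20; 20−1 = 19
i=6: 19 = 11 + 8 (b=11); 11→12: 12 + 8 = 20; 20−1 = 19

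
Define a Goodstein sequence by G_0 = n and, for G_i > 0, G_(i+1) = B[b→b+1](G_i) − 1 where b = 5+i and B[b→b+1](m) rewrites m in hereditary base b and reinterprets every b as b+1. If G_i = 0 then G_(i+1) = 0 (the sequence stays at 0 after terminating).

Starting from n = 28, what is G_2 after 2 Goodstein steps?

step 0: 28 = 5^2 + 3; sub 6 for 5: 6^2 + 3; = 39; G_1 = 39−1 = 38
step 1: 38 = 6^2 + 2; sub 7 for 6: 7^2 + 2; = 51; G_2 = 51−1 = 50
step 2: 50 = 7^2 + 1; sub 8 for 7: 8^2 + 1; = 65; G_3 = 65−1 = 64

50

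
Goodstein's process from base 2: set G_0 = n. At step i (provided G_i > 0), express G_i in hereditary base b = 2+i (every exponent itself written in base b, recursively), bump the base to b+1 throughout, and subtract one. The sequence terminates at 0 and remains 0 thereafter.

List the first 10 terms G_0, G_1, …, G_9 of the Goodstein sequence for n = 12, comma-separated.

12, 107, 1065, 15685, 280019, 5764910, 134217867, 3486784574, 100000000211, 3138428376974

(0) 12|_2 = 2^(2 + 1) + 2^2 ↦ 3^(3 + 1) + 3^3|_3 = 108 ⇒ 107
(1) 107|_3 = 3^(3 + 1) + 2·3^2 + 2·3 + 2 ↦ 4^(4 + 1) + 2·4^2 + 2·4 + 2|_4 = 1066 ⇒ 1065
(2) 1065|_4 = 4^(4 + 1) + 2·4^2 + 2·4 + 1 ↦ 5^(5 + 1) + 2·5^2 + 2·5 + 1|_5 = 15686 ⇒ 15685
(3) 15685|_5 = 5^(5 + 1) + 2·5^2 + 2·5 ↦ 6^(6 + 1) + 2·6^2 + 2·6|_6 = 280020 ⇒ 280019
(4) 280019|_6 = 6^(6 + 1) + 2·6^2 + 6 + 5 ↦ 7^(7 + 1) + 2·7^2 + 7 + 5|_7 = 5764911 ⇒ 5764910
(5) 5764910|_7 = 7^(7 + 1) + 2·7^2 + 7 + 4 ↦ 8^(8 + 1) + 2·8^2 + 8 + 4|_8 = 134217868 ⇒ 134217867
(6) 134217867|_8 = 8^(8 + 1) + 2·8^2 + 8 + 3 ↦ 9^(9 + 1) + 2·9^2 + 9 + 3|_9 = 3486784575 ⇒ 3486784574
(7) 3486784574|_9 = 9^(9 + 1) + 2·9^2 + 9 + 2 ↦ 10^(10 + 1) + 2·10^2 + 10 + 2|_10 = 100000000212 ⇒ 100000000211
(8) 100000000211|_10 = 10^(10 + 1) + 2·10^2 + 10 + 1 ↦ 11^(11 + 1) + 2·11^2 + 11 + 1|_11 = 3138428376975 ⇒ 3138428376974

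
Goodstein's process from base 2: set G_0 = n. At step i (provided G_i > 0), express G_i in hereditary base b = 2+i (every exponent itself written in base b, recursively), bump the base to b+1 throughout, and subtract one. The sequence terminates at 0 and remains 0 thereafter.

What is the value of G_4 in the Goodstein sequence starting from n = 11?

[0] 11 ≡ 2^(2 + 1) + 2 + 1 (base 2). Lift 3: 85. −1: 84.
[1] 84 ≡ 3^(3 + 1) + 3 (base 3). Lift 4: 1028. −1: 1027.
[2] 1027 ≡ 4^(4 + 1) + 3 (base 4). Lift 5: 15628. −1: 15627.
[3] 15627 ≡ 5^(5 + 1) + 2 (base 5). Lift 6: 279938. −1: 279937.
[4] 279937 ≡ 6^(6 + 1) + 1 (base 6). Lift 7: 5764802. −1: 5764801.

279937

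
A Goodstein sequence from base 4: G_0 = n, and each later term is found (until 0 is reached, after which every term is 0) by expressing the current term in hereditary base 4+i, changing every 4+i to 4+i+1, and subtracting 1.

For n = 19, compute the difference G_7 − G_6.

i=0: 19 = 4^2 + 3 (b=4); 4→5: 5^2 + 3 = 28; 28−1 = 27
i=1: 27 = 5^2 + 2 (b=5); 5→6: 6^2 + 2 = 38; 38−1 = 37
i=2: 37 = 6^2 + 1 (b=6); 6→7: 7^2 + 1 = 50; 50−1 = 49
i=3: 49 = 7^2 (b=7); 7→8: 8^2 = 64; 64−1 = 63
i=4: 63 = 7·8 + 7 (b=8); 8→9: 7·9 + 7 = 70; 70−1 = 69
i=5: 69 = 7·9 + 6 (b=9); 9→10: 7·10 + 6 = 76; 76−1 = 75
i=6: 75 = 7·10 + 5 (b=10); 10→11: 7·11 + 5 = 82; 82−1 = 81

6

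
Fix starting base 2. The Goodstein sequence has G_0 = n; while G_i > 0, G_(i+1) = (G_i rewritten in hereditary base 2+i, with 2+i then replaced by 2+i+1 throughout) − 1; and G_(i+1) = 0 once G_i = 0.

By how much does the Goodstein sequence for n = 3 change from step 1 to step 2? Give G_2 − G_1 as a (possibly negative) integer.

0

G_0 = 3. HB_2(3) = 2 + 1. Bump = 4. G_1 = 3.
G_1 = 3. HB_3(3) = 3. Bump = 4. G_2 = 3.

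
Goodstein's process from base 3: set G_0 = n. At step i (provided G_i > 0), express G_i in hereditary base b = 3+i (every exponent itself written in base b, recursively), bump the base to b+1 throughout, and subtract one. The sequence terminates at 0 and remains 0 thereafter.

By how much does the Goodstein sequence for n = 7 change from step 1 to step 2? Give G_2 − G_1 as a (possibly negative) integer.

(0) 7|_3 = 2·3 + 1 ↦ 2·4 + 1|_4 = 9 ⇒ 8
(1) 8|_4 = 2·4 ↦ 2·5|_5 = 10 ⇒ 9

1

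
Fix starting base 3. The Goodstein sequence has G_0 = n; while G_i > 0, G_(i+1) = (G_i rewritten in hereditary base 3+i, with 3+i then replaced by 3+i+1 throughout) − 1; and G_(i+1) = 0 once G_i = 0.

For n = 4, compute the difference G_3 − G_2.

i=0: 4 = 3 + 1 (b=3); 3→4: 4 + 1 = 5; 5−1 = 4
i=1: 4 = 4 (b=4); 4→5: 5 = 5; 5−1 = 4
i=2: 4 = 4 (b=5); 5→6: 4 = 4; 4−1 = 3

-1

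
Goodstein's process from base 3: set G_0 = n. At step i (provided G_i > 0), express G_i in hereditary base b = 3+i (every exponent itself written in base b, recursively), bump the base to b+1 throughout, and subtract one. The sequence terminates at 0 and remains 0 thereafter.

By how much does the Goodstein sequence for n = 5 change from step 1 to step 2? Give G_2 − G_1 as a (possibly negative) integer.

5 —HB3→ 3 + 2 —bump→ 4 + 2 = 6 —(−1)→ 5
5 —HB4→ 4 + 1 —bump→ 5 + 1 = 6 —(−1)→ 5

0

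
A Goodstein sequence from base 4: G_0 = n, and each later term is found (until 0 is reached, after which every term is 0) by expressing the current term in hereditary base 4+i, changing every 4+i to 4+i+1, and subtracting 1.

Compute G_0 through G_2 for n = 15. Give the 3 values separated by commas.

15 —HB4→ 3·4 + 3 —bump→ 3·5 + 3 = 18 —(−1)→ 17
17 —HB5→ 3·5 + 2 —bump→ 3·6 + 2 = 20 —(−1)→ 19

15, 17, 19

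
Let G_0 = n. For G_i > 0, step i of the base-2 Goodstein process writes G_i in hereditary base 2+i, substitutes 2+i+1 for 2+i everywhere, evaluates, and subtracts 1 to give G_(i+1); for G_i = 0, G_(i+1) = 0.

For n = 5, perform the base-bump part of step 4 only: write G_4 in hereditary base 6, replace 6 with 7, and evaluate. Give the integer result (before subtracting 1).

G_0=5  [base 2] 2^2 + 1  →[2↦3]→  3^3 + 1 = 28  −1 ⇒ G_1=27
G_1=27  [base 3] 3^3  →[3↦4]→  4^4 = 256  −1 ⇒ G_2=255
G_2=255  [base 4] 3·4^3 + 3·4^2 + 3·4 + 3  →[4↦5]→  3·5^3 + 3·5^2 + 3·5 + 3 = 468  −1 ⇒ G_3=467
G_3=467  [base 5] 3·5^3 + 3·5^2 + 3·5 + 2  →[5↦6]→  3·6^3 + 3·6^2 + 3·6 + 2 = 776  −1 ⇒ G_4=775
G_4=775  [base 6] 3·6^3 + 3·6^2 + 3·6 + 1  →[6↦7]→  3·7^3 + 3·7^2 + 3·7 + 1 = 1198  −1 ⇒ G_5=1197

1198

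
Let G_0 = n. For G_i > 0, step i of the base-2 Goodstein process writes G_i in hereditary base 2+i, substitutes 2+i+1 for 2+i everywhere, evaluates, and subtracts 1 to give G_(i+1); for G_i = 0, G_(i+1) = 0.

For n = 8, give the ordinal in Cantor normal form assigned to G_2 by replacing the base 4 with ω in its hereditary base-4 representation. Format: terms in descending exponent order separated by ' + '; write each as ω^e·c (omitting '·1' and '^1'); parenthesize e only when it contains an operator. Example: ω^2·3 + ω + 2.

base 2: 8 = 2^(2 + 1); at 3: 3^(3 + 1) = 81; next = 80
base 3: 80 = 2·3^3 + 2·3^2 + 2·3 + 2; at 4: 2·4^4 + 2·4^2 + 2·4 + 2 = 554; next = 553
base 4: 553 = 2·4^4 + 2·4^2 + 2·4 + 1; at 5: 2·5^5 + 2·5^2 + 2·5 + 1 = 6311; next = 6310

ω^ω·2 + ω^2·2 + ω·2 + 1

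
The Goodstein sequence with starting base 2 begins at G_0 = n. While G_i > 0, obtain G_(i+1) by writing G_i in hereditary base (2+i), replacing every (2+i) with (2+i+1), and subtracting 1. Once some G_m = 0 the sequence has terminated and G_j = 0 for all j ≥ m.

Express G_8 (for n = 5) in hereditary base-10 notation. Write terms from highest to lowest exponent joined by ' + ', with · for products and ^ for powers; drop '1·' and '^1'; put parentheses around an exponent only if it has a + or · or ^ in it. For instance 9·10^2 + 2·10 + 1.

3·10^3 + 3·10^2 + 2·10 + 5

5 —HB2→ 2^2 + 1 —bump→ 3^3 + 1 = 28 —(−1)→ 27
27 —HB3→ 3^3 —bump→ 4^4 = 256 —(−1)→ 255
255 —HB4→ 3·4^3 + 3·4^2 + 3·4 + 3 —bump→ 3·5^3 + 3·5^2 + 3·5 + 3 = 468 —(−1)→ 467
467 —HB5→ 3·5^3 + 3·5^2 + 3·5 + 2 —bump→ 3·6^3 + 3·6^2 + 3·6 + 2 = 776 —(−1)→ 775
775 —HB6→ 3·6^3 + 3·6^2 + 3·6 + 1 —bump→ 3·7^3 + 3·7^2 + 3·7 + 1 = 1198 —(−1)→ 1197
1197 —HB7→ 3·7^3 + 3·7^2 + 3·7 —bump→ 3·8^3 + 3·8^2 + 3·8 = 1752 —(−1)→ 1751
1751 —HB8→ 3·8^3 + 3·8^2 + 2·8 + 7 —bump→ 3·9^3 + 3·9^2 + 2·9 + 7 = 2455 —(−1)→ 2454
2454 —HB9→ 3·9^3 + 3·9^2 + 2·9 + 6 —bump→ 3·10^3 + 3·10^2 + 2·10 + 6 = 3326 —(−1)→ 3325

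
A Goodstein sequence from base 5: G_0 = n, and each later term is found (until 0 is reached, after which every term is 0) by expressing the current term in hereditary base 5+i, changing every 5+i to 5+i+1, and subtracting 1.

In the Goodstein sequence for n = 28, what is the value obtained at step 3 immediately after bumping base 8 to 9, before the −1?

G_0 = 28. HB_5(28) = 5^2 + 3. Bump = 39. G_1 = 38.
G_1 = 38. HB_6(38) = 6^2 + 2. Bump = 51. G_2 = 50.
G_2 = 50. HB_7(50) = 7^2 + 1. Bump = 65. G_3 = 64.
G_3 = 64. HB_8(64) = 8^2. Bump = 81. G_4 = 80.

81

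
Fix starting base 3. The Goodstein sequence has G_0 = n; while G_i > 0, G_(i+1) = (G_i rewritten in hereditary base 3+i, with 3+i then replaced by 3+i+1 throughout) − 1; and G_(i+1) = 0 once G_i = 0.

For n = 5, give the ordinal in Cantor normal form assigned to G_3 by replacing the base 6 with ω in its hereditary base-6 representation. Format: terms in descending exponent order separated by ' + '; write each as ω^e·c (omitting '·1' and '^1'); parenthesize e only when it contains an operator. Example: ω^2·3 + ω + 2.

[0] 5 ≡ 3 + 2 (base 3). Lift 4: 6. −1: 5.
[1] 5 ≡ 4 + 1 (base 4). Lift 5: 6. −1: 5.
[2] 5 ≡ 5 (base 5). Lift 6: 6. −1: 5.
[3] 5 ≡ 5 (base 6). Lift 7: 5. −1: 4.

5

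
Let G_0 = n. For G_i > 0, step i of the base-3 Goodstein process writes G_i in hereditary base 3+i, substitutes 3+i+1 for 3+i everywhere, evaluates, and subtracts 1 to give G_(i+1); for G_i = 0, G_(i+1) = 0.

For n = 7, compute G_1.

8

step 0: 7 = 2·3 + 1; sub 4 for 3: 2·4 + 1; = 9; G_1 = 9−1 = 8
step 1: 8 = 2·4; sub 5 for 4: 2·5; = 10; G_2 = 10−1 = 9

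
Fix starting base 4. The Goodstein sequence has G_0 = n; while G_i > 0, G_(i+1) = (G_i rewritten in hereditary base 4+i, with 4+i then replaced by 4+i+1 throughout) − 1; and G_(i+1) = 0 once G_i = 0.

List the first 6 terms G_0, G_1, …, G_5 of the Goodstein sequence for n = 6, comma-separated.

6, 6, 6, 6, 5, 4

i=0: 6 = 4 + 2 (b=4); 4→5: 5 + 2 = 7; 7−1 = 6
i=1: 6 = 5 + 1 (b=5); 5→6: 6 + 1 = 7; 7−1 = 6
i=2: 6 = 6 (b=6); 6→7: 7 = 7; 7−1 = 6
i=3: 6 = 6 (b=7); 7→8: 6 = 6; 6−1 = 5
i=4: 5 = 5 (b=8); 8→9: 5 = 5; 5−1 = 4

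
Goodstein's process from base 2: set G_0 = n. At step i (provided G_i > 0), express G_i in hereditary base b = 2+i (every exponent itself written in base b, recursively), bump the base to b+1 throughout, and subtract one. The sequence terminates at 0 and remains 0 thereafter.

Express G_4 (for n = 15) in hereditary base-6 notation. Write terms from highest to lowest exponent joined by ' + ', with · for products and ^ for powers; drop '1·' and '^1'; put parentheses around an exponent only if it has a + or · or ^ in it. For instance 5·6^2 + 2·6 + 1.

6^(6 + 1) + 6^6 + 1

step 0: 15 = 2^(2 + 1) + 2^2 + 2 + 1; sub 3 for 2: 3^(3 + 1) + 3^3 + 3 + 1; = 112; G_1 = 112−1 = 111
step 1: 111 = 3^(3 + 1) + 3^3 + 3; sub 4 for 3: 4^(4 + 1) + 4^4 + 4; = 1284; G_2 = 1284−1 = 1283
step 2: 1283 = 4^(4 + 1) + 4^4 + 3; sub 5 for 4: 5^(5 + 1) + 5^5 + 3; = 18753; G_3 = 18753−1 = 18752
step 3: 18752 = 5^(5 + 1) + 5^5 + 2; sub 6 for 5: 6^(6 + 1) + 6^6 + 2; = 326594; G_4 = 326594−1 = 326593
step 4: 326593 = 6^(6 + 1) + 6^6 + 1; sub 7 for 6: 7^(7 + 1) + 7^7 + 1; = 6588345; G_5 = 6588345−1 = 6588344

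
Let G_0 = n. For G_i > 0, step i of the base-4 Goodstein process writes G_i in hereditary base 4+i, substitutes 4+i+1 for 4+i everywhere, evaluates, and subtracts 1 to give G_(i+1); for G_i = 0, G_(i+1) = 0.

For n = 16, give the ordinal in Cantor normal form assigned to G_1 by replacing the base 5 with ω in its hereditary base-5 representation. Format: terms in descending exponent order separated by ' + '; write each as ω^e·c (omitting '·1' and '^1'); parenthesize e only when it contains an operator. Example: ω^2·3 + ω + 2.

G_0=16  [base 4] 4^2  →[4↦5]→  5^2 = 25  −1 ⇒ G_1=24
G_1=24  [base 5] 4·5 + 4  →[5↦6]→  4·6 + 4 = 28  −1 ⇒ G_2=27

ω·4 + 4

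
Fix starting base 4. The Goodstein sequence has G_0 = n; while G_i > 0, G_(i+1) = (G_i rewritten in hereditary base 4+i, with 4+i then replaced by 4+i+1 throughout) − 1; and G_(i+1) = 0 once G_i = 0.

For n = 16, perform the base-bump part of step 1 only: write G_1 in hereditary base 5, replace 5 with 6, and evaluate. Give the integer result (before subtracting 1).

16 —HB4→ 4^2 —bump→ 5^2 = 25 —(−1)→ 24
24 —HB5→ 4·5 + 4 —bump→ 4·6 + 4 = 28 —(−1)→ 27

28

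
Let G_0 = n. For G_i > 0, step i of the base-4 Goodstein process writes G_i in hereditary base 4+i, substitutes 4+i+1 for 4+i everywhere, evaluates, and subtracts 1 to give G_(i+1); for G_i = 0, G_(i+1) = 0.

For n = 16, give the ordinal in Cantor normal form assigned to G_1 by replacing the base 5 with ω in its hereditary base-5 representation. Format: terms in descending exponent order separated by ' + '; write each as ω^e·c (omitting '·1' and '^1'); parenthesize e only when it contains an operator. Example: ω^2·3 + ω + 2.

step 0: 16 = 4^2; sub 5 for 4: 5^2; = 25; G_1 = 25−1 = 24
step 1: 24 = 4·5 + 4; sub 6 for 5: 4·6 + 4; = 28; G_2 = 28−1 = 27

ω·4 + 4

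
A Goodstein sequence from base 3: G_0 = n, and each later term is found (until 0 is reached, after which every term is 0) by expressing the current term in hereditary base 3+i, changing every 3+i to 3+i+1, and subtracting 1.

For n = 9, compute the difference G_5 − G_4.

2

step 0: 9 = 3^2; sub 4 for 3: 4^2; = 16; G_1 = 16−1 = 15
step 1: 15 = 3·4 + 3; sub 5 for 4: 3·5 + 3; = 18; G_2 = 18−1 = 17
step 2: 17 = 3·5 + 2; sub 6 for 5: 3·6 + 2; = 20; G_3 = 20−1 = 19
step 3: 19 = 3·6 + 1; sub 7 for 6: 3·7 + 1; = 22; G_4 = 22−1 = 21
step 4: 21 = 3·7; sub 8 for 7: 3·8; = 24; G_5 = 24−1 = 23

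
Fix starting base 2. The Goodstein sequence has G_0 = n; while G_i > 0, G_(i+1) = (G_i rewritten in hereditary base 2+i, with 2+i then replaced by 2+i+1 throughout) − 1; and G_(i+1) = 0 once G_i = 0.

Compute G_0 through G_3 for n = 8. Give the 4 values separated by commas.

i=0: 8 = 2^(2 + 1) (b=2); 2→3: 3^(3 + 1) = 81; 81−1 = 80
i=1: 80 = 2·3^3 + 2·3^2 + 2·3 + 2 (b=3); 3→4: 2·4^4 + 2·4^2 + 2·4 + 2 = 554; 554−1 = 553
i=2: 553 = 2·4^4 + 2·4^2 + 2·4 + 1 (b=4); 4→5: 2·5^5 + 2·5^2 + 2·5 + 1 = 6311; 6311−1 = 6310

8, 80, 553, 6310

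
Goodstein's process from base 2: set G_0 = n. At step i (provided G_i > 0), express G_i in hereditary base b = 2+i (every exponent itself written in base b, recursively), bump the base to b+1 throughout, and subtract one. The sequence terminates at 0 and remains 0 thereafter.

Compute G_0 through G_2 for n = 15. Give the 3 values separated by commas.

15, 111, 1283

[0] 15 ≡ 2^(2 + 1) + 2^2 + 2 + 1 (base 2). Lift 3: 112. −1: 111.
[1] 111 ≡ 3^(3 + 1) + 3^3 + 3 (base 3). Lift 4: 1284. −1: 1283.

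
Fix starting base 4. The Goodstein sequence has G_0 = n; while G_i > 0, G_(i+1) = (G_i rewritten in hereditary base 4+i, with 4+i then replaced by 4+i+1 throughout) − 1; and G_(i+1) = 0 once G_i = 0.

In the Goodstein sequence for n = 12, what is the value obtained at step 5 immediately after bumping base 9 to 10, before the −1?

[0] 12 ≡ 3·4 (base 4). Lift 5: 15. −1: 14.
[1] 14 ≡ 2·5 + 4 (base 5). Lift 6: 16. −1: 15.
[2] 15 ≡ 2·6 + 3 (base 6). Lift 7: 17. −1: 16.
[3] 16 ≡ 2·7 + 2 (base 7). Lift 8: 18. −1: 17.
[4] 17 ≡ 2·8 + 1 (base 8). Lift 9: 19. −1: 18.
[5] 18 ≡ 2·9 (base 9). Lift 10: 20. −1: 19.

20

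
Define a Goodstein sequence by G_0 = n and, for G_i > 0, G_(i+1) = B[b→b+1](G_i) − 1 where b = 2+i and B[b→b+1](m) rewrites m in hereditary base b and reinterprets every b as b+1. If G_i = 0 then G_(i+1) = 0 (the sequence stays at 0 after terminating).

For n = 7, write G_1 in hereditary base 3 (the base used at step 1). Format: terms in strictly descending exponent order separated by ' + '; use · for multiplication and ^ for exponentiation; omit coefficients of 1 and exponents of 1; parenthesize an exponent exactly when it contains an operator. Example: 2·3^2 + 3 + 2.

7 —HB2→ 2^2 + 2 + 1 —bump→ 3^3 + 3 + 1 = 31 —(−1)→ 30
30 —HB3→ 3^3 + 3 —bump→ 4^4 + 4 = 260 —(−1)→ 259

3^3 + 3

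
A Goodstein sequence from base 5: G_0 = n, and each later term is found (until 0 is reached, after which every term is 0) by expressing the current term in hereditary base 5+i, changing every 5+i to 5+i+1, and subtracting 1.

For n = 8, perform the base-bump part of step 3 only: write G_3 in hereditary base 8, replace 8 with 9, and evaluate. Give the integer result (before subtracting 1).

9

8 —HB5→ 5 + 3 —bump→ 6 + 3 = 9 —(−1)→ 8
8 —HB6→ 6 + 2 —bump→ 7 + 2 = 9 —(−1)→ 8
8 —HB7→ 7 + 1 —bump→ 8 + 1 = 9 —(−1)→ 8
8 —HB8→ 8 —bump→ 9 = 9 —(−1)→ 8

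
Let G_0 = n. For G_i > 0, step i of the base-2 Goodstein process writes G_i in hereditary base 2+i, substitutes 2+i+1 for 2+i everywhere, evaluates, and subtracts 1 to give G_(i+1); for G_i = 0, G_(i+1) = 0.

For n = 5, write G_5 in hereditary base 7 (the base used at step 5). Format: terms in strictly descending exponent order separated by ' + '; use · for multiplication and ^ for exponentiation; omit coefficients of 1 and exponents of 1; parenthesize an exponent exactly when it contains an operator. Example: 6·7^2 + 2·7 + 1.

3·7^3 + 3·7^2 + 3·7

[0] 5 ≡ 2^2 + 1 (base 2). Lift 3: 28. −1: 27.
[1] 27 ≡ 3^3 (base 3). Lift 4: 256. −1: 255.
[2] 255 ≡ 3·4^3 + 3·4^2 + 3·4 + 3 (base 4). Lift 5: 468. −1: 467.
[3] 467 ≡ 3·5^3 + 3·5^2 + 3·5 + 2 (base 5). Lift 6: 776. −1: 775.
[4] 775 ≡ 3·6^3 + 3·6^2 + 3·6 + 1 (base 6). Lift 7: 1198. −1: 1197.
[5] 1197 ≡ 3·7^3 + 3·7^2 + 3·7 (base 7). Lift 8: 1752. −1: 1751.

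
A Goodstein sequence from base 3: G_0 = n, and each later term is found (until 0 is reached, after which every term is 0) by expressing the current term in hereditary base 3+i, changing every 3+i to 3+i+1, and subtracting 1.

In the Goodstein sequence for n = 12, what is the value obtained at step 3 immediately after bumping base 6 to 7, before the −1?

G_0 = 12. HB_3(12) = 3^2 + 3. Bump = 20. G_1 = 19.
G_1 = 19. HB_4(19) = 4^2 + 3. Bump = 28. G_2 = 27.
G_2 = 27. HB_5(27) = 5^2 + 2. Bump = 38. G_3 = 37.
G_3 = 37. HB_6(37) = 6^2 + 1. Bump = 50. G_4 = 49.

50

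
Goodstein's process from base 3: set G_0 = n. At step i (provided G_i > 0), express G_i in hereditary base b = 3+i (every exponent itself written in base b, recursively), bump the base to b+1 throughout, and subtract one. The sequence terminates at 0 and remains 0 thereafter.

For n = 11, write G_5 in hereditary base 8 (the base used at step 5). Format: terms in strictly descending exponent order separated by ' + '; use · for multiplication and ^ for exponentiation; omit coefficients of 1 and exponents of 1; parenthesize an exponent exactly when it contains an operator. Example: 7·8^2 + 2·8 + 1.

base 3: 11 = 3^2 + 2; at 4: 4^2 + 2 = 18; next = 17
base 4: 17 = 4^2 + 1; at 5: 5^2 + 1 = 26; next = 25
base 5: 25 = 5^2; at 6: 6^2 = 36; next = 35
base 6: 35 = 5·6 + 5; at 7: 5·7 + 5 = 40; next = 39
base 7: 39 = 5·7 + 4; at 8: 5·8 + 4 = 44; next = 43
base 8: 43 = 5·8 + 3; at 9: 5·9 + 3 = 48; next = 47

5·8 + 3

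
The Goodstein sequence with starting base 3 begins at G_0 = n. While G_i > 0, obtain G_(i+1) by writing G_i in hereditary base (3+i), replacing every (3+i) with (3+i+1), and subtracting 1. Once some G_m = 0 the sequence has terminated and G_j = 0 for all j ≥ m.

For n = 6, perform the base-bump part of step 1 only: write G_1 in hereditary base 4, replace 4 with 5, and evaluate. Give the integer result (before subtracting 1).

8

i=0: 6 = 2·3 (b=3); 3→4: 2·4 = 8; 8−1 = 7
i=1: 7 = 4 + 3 (b=4); 4→5: 5 + 3 = 8; 8−1 = 7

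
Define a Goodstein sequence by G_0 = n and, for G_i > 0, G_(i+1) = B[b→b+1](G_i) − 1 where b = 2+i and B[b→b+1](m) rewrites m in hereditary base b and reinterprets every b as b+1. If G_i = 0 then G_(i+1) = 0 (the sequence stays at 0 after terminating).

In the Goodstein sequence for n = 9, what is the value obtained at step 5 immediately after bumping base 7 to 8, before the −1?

G_0=9  [base 2] 2^(2 + 1) + 1  →[2↦3]→  3^(3 + 1) + 1 = 82  −1 ⇒ G_1=81
G_1=81  [base 3] 3^(3 + 1)  →[3↦4]→  4^(4 + 1) = 1024  −1 ⇒ G_2=1023
G_2=1023  [base 4] 3·4^4 + 3·4^3 + 3·4^2 + 3·4 + 3  →[4↦5]→  3·5^5 + 3·5^3 + 3·5^2 + 3·5 + 3 = 9843  −1 ⇒ G_3=9842
G_3=9842  [base 5] 3·5^5 + 3·5^3 + 3·5^2 + 3·5 + 2  →[5↦6]→  3·6^6 + 3·6^3 + 3·6^2 + 3·6 + 2 = 140744  −1 ⇒ G_4=140743
G_4=140743  [base 6] 3·6^6 + 3·6^3 + 3·6^2 + 3·6 + 1  →[6↦7]→  3·7^7 + 3·7^3 + 3·7^2 + 3·7 + 1 = 2471827  −1 ⇒ G_5=2471826
G_5=2471826  [base 7] 3·7^7 + 3·7^3 + 3·7^2 + 3·7  →[7↦8]→  3·8^8 + 3·8^3 + 3·8^2 + 3·8 = 50333400  −1 ⇒ G_6=50333399

50333400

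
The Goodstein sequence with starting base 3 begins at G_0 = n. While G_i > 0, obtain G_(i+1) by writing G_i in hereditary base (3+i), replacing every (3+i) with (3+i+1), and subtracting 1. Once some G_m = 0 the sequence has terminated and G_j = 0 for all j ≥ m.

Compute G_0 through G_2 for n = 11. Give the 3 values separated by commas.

11, 17, 25

step 0: 11 = 3^2 + 2; sub 4 for 3: 4^2 + 2; = 18; G_1 = 18−1 = 17
step 1: 17 = 4^2 + 1; sub 5 for 4: 5^2 + 1; = 26; G_2 = 26−1 = 25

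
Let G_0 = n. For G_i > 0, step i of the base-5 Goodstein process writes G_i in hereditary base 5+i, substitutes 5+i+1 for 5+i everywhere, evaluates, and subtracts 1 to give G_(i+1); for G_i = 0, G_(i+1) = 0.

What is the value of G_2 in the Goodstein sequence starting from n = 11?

13

G_0 = 11. HB_5(11) = 2·5 + 1. Bump = 13. G_1 = 12.
G_1 = 12. HB_6(12) = 2·6. Bump = 14. G_2 = 13.
G_2 = 13. HB_7(13) = 7 + 6. Bump = 14. G_3 = 13.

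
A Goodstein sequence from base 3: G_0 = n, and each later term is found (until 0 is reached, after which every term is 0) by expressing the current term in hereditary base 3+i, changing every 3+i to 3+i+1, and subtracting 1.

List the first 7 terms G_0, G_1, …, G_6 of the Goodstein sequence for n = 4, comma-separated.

step 0: 4 = 3 + 1; sub 4 for 3: 4 + 1; = 5; G_1 = 5−1 = 4
step 1: 4 = 4; sub 5 for 4: 5; = 5; G_2 = 5−1 = 4
step 2: 4 = 4; sub 6 for 5: 4; = 4; G_3 = 4−1 = 3
step 3: 3 = 3; sub 7 for 6: 3; = 3; G_4 = 3−1 = 2
step 4: 2 = 2; sub 8 for 7: 2; = 2; G_5 = 2−1 = 1
step 5: 1 = 1; sub 9 for 8: 1; = 1; G_6 = 1−1 = 0

4, 4, 4, 3, 2, 1, 0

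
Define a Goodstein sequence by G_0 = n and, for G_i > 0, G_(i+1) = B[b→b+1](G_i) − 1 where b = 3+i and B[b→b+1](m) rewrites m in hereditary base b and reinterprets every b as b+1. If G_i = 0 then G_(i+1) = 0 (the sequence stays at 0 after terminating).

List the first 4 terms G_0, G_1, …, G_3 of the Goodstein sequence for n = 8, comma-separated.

[0] 8 ≡ 2·3 + 2 (base 3). Lift 4: 10. −1: 9.
[1] 9 ≡ 2·4 + 1 (base 4). Lift 5: 11. −1: 10.
[2] 10 ≡ 2·5 (base 5). Lift 6: 12. −1: 11.

8, 9, 10, 11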